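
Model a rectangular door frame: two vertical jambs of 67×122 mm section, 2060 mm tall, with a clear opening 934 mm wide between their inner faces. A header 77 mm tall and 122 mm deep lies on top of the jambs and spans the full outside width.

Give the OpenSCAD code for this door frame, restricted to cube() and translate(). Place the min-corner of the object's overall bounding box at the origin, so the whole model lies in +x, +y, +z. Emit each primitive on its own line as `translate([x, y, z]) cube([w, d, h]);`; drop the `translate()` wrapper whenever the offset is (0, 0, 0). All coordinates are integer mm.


cube([67, 122, 2060]);
translate([1001, 0, 0]) cube([67, 122, 2060]);
translate([0, 0, 2060]) cube([1068, 122, 77]);


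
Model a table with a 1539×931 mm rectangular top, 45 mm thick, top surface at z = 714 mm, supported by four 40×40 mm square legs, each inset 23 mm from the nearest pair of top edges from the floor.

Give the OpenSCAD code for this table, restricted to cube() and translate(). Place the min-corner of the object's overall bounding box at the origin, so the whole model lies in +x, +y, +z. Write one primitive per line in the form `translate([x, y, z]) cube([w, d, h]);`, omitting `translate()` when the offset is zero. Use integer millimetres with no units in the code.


translate([0, 0, 669]) cube([1539, 931, 45]);
translate([23, 23, 0]) cube([40, 40, 669]);
translate([1476, 23, 0]) cube([40, 40, 669]);
translate([23, 868, 0]) cube([40, 40, 669]);
translate([1476, 868, 0]) cube([40, 40, 669]);


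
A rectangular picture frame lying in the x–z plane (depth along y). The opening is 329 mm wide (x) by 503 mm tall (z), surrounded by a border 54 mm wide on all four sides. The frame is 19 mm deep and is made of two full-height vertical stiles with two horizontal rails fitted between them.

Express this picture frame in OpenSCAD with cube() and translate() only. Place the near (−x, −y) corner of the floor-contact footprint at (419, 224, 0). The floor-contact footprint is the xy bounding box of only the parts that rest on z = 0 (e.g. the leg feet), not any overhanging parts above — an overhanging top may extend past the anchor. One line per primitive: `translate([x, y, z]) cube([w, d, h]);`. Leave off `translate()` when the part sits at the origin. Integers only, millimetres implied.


translate([419, 224, 0]) cube([54, 19, 611]);
translate([802, 224, 0]) cube([54, 19, 611]);
translate([473, 224, 0]) cube([329, 19, 54]);
translate([473, 224, 557]) cube([329, 19, 54]);


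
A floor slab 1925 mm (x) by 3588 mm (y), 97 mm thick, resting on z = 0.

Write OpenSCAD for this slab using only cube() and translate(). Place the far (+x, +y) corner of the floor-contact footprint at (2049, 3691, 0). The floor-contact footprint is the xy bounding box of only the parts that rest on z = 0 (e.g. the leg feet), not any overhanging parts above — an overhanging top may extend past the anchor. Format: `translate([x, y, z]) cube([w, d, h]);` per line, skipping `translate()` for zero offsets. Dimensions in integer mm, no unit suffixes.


translate([124, 103, 0]) cube([1925, 3588, 97]);


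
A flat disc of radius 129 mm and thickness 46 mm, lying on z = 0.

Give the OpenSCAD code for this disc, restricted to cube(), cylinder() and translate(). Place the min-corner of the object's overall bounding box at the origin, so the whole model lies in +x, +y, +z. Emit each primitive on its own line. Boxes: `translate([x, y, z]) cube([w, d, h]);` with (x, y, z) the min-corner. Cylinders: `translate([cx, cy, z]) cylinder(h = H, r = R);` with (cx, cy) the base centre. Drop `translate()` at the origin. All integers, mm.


translate([129, 129, 0]) cylinder(h = 46, r = 129);


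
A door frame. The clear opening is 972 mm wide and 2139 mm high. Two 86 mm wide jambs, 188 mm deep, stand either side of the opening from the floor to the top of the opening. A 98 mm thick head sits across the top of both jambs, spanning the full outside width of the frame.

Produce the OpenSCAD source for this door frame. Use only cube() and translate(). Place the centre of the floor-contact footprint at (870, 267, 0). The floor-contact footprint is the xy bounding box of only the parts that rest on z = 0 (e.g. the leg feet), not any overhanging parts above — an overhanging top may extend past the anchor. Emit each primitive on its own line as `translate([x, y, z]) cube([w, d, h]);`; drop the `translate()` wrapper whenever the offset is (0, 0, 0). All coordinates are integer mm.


translate([298, 173, 0]) cube([86, 188, 2139]);
translate([1356, 173, 0]) cube([86, 188, 2139]);
translate([298, 173, 2139]) cube([1144, 188, 98]);


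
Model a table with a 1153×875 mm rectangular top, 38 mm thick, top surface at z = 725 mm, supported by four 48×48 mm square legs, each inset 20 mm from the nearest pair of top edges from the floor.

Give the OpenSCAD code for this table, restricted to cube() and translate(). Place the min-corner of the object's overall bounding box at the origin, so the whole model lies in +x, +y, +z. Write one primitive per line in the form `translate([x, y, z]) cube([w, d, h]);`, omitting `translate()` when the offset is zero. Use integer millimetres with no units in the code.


// leg_h = 725 - 38 = 687
translate([0, 0, 687]) cube([1153, 875, 38]);
translate([20, 20, 0]) cube([48, 48, 687]);
translate([1085, 20, 0]) cube([48, 48, 687]);
translate([20, 807, 0]) cube([48, 48, 687]);
translate([1085, 807, 0]) cube([48, 48, 687]);


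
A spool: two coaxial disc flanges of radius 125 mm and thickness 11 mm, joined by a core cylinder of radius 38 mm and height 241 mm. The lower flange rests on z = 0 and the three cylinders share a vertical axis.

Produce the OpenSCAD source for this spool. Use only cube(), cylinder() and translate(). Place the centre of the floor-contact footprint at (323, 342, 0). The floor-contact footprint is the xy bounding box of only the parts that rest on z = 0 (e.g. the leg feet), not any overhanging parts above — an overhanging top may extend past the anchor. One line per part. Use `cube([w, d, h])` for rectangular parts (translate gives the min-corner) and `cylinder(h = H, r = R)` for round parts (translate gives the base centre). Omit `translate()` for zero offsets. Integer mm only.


translate([323, 342, 0]) cylinder(h = 11, r = 125);
translate([323, 342, 11]) cylinder(h = 241, r = 38);
translate([323, 342, 252]) cylinder(h = 11, r = 125);


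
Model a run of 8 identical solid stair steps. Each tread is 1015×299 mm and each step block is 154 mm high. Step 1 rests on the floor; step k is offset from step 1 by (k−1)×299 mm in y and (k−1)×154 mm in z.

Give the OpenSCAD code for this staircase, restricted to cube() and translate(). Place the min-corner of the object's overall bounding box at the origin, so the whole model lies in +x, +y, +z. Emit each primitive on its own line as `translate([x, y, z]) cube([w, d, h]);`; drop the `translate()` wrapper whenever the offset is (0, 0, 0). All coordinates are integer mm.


cube([1015, 299, 154]);
translate([0, 299, 154]) cube([1015, 299, 154]);
translate([0, 598, 308]) cube([1015, 299, 154]);
translate([0, 897, 462]) cube([1015, 299, 154]);
translate([0, 1196, 616]) cube([1015, 299, 154]);
translate([0, 1495, 770]) cube([1015, 299, 154]);
translate([0, 1794, 924]) cube([1015, 299, 154]);
translate([0, 2093, 1078]) cube([1015, 299, 154]);


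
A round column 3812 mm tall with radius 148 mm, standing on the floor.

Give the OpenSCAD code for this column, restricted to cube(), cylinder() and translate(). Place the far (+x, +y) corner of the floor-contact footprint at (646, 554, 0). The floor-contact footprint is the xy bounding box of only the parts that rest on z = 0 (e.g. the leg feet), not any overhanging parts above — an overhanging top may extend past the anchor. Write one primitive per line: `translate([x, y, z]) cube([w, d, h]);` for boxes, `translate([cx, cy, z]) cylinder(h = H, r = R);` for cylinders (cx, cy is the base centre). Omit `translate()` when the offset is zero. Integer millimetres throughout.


translate([498, 406, 0]) cylinder(h = 3812, r = 148);


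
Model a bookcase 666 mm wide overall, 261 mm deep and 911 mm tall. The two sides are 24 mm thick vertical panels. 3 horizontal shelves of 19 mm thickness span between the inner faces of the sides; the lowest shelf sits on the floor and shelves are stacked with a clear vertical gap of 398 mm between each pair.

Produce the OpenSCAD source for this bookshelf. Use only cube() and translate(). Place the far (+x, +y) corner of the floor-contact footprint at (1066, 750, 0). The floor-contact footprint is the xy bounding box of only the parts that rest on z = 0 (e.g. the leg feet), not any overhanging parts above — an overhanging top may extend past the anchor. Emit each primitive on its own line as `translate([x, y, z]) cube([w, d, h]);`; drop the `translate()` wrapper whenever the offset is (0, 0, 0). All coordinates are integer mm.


translate([400, 489, 0]) cube([24, 261, 911]);
translate([1042, 489, 0]) cube([24, 261, 911]);
translate([424, 489, 0]) cube([618, 261, 19]);
translate([424, 489, 417]) cube([618, 261, 19]);
translate([424, 489, 834]) cube([618, 261, 19]);


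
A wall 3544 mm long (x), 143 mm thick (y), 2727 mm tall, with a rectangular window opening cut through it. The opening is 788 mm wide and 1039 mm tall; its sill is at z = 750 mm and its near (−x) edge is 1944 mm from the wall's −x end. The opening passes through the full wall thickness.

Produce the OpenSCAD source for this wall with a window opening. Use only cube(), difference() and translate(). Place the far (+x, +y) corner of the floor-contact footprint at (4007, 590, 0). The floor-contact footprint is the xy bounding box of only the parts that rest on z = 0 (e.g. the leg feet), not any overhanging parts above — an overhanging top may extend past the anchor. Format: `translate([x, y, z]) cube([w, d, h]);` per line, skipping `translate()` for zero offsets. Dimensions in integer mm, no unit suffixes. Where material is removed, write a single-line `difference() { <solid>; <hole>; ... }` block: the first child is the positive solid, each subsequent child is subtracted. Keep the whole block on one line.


difference() { translate([463, 447, 0]) cube([3544, 143, 2727]); translate([2407, 447, 750]) cube([788, 143, 1039]); }


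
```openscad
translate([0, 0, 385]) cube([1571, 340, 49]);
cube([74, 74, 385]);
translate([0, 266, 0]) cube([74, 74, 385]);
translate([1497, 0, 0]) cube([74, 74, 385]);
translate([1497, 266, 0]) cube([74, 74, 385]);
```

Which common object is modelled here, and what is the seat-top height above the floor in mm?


A bench. The seat-top height is 434 mm.

A long slab on four corner posts — a bench. The slab sits at z = 385 with thickness 49, so the top is 385 + 49 = 434 mm.


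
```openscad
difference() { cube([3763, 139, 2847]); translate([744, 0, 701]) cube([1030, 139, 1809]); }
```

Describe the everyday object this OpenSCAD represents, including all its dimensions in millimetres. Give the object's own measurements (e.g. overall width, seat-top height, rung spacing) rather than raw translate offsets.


A wall 3763 mm long (x), 139 mm thick (y), 2847 mm tall, with a rectangular window opening cut through it. The opening is 1030 mm wide and 1809 mm tall; its sill is at z = 701 mm and its near (−x) edge is 744 mm from the wall's −x end. The opening passes through the full wall thickness.


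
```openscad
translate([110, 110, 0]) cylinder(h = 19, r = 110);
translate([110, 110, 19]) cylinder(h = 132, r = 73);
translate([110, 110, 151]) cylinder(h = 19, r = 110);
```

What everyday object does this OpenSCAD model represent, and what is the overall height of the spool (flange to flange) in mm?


A spool. The overall height is 170 mm.

Three coaxial cylinders, large–small–large — a spool. Two 19 mm flanges and a 132 mm core give 19 + 132 + 19 = 170 mm.


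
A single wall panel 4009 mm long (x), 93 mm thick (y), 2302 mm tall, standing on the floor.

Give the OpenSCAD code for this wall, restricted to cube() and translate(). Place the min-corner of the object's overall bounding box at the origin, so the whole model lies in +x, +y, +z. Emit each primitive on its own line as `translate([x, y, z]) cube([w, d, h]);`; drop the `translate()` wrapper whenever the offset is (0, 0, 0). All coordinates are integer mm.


cube([4009, 93, 2302]);


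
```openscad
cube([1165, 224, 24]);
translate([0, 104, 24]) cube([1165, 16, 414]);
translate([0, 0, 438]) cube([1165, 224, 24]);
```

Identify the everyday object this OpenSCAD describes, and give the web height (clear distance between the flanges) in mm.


An I-beam. The web height is 414 mm.

Two wide flanges with a thin centred web — an I-beam. Overall 462 mm minus two 24 mm flanges gives a web of 462 − 2·24 = 414 mm.


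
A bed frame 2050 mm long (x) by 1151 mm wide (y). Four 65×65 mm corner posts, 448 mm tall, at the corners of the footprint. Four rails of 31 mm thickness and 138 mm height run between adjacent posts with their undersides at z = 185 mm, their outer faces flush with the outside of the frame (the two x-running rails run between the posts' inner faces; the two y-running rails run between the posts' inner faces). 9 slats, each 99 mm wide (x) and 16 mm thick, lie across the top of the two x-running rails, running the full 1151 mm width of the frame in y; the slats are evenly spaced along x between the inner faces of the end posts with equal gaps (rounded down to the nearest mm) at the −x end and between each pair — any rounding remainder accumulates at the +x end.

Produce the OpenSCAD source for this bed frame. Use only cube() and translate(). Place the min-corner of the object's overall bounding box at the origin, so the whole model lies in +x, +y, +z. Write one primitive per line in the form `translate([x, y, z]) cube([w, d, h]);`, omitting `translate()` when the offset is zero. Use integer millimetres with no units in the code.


cube([65, 65, 448]);
translate([0, 1086, 0]) cube([65, 65, 448]);
translate([1985, 0, 0]) cube([65, 65, 448]);
translate([1985, 1086, 0]) cube([65, 65, 448]);
translate([65, 0, 185]) cube([1920, 31, 138]);
translate([65, 1120, 185]) cube([1920, 31, 138]);
translate([0, 65, 185]) cube([31, 1021, 138]);
translate([2019, 65, 185]) cube([31, 1021, 138]);
translate([167, 0, 323]) cube([99, 1151, 16]);
translate([368, 0, 323]) cube([99, 1151, 16]);
translate([569, 0, 323]) cube([99, 1151, 16]);
translate([770, 0, 323]) cube([99, 1151, 16]);
translate([971, 0, 323]) cube([99, 1151, 16]);
translate([1172, 0, 323]) cube([99, 1151, 16]);
translate([1373, 0, 323]) cube([99, 1151, 16]);
translate([1574, 0, 323]) cube([99, 1151, 16]);
translate([1775, 0, 323]) cube([99, 1151, 16]);


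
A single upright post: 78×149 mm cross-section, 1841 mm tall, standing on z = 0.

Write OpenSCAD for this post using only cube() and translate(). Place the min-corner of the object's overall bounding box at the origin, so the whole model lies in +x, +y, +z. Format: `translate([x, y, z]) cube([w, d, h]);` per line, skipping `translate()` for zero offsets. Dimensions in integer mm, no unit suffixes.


cube([78, 149, 1841]);


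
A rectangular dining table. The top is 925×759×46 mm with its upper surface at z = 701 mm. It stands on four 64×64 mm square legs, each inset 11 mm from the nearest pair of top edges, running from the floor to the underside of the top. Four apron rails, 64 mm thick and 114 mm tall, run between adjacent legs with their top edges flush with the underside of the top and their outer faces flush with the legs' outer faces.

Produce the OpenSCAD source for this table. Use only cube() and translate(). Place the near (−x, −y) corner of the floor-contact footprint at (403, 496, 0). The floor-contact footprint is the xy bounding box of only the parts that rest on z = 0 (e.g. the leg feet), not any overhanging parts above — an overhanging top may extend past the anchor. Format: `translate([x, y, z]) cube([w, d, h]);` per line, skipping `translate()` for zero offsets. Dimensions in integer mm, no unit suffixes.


translate([392, 485, 655]) cube([925, 759, 46]);
translate([403, 496, 0]) cube([64, 64, 655]);
translate([1242, 496, 0]) cube([64, 64, 655]);
translate([403, 1169, 0]) cube([64, 64, 655]);
translate([1242, 1169, 0]) cube([64, 64, 655]);
translate([467, 496, 541]) cube([775, 64, 114]);
translate([467, 1169, 541]) cube([775, 64, 114]);
translate([403, 560, 541]) cube([64, 609, 114]);
translate([1242, 560, 541]) cube([64, 609, 114]);


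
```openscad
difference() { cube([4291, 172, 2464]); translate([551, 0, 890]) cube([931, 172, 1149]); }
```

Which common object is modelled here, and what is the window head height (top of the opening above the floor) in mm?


A wall with a window opening. The window head height is 2039 mm.

A wall with a rectangular opening subtracted — a window. Sill at z = 890, opening 1149 mm tall, so the head is at 890 + 1149 = 2039 mm.


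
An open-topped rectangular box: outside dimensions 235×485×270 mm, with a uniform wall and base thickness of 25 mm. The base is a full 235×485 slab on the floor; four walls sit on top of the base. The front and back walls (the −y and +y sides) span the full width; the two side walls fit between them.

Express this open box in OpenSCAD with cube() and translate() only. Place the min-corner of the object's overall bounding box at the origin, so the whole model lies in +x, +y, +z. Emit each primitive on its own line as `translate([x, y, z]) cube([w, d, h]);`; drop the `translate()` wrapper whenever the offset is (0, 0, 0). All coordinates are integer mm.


cube([235, 485, 25]);
translate([0, 0, 25]) cube([235, 25, 245]);
translate([0, 460, 25]) cube([235, 25, 245]);
translate([0, 25, 25]) cube([25, 435, 245]);
translate([210, 25, 25]) cube([25, 435, 245]);


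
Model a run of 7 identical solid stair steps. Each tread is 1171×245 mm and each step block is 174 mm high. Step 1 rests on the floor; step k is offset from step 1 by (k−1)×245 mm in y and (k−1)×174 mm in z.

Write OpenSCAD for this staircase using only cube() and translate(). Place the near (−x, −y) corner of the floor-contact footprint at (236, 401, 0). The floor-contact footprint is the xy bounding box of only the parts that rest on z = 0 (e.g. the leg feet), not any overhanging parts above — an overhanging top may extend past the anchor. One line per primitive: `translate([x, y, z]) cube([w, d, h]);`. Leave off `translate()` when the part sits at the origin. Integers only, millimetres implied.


translate([236, 401, 0]) cube([1171, 245, 174]);
translate([236, 646, 174]) cube([1171, 245, 174]);
translate([236, 891, 348]) cube([1171, 245, 174]);
translate([236, 1136, 522]) cube([1171, 245, 174]);
translate([236, 1381, 696]) cube([1171, 245, 174]);
translate([236, 1626, 870]) cube([1171, 245, 174]);
translate([236, 1871, 1044]) cube([1171, 245, 174]);


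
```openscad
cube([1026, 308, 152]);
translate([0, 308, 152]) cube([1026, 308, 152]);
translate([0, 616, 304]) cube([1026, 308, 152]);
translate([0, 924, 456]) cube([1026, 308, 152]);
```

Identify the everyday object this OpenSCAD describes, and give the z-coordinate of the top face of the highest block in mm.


A staircase. The total rise is 608 mm.

4 identical blocks, each offset up and back from the previous — a staircase. Each step is 152 mm tall and there are 4 of them, so the total rise is 4 × 152 = 608 mm.


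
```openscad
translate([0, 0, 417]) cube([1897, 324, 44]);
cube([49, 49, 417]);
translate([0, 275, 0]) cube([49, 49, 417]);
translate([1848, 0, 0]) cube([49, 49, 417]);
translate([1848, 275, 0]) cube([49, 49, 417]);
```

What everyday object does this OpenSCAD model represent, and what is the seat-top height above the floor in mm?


A bench. The seat-top height is 461 mm.

A long slab on four corner posts — a bench. The slab sits at z = 417 with thickness 44, so the top is 417 + 44 = 461 mm.


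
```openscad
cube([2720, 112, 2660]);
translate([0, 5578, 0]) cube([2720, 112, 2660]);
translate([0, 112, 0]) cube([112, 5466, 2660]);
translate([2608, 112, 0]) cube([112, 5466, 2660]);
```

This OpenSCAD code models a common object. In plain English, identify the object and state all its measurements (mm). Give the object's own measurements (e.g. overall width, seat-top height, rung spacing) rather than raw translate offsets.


The wall frame of a small rectangular building: four walls, each 2660 mm tall and 112 mm thick, enclosing a footprint 2720 mm (x) by 5690 mm (y) outside-to-outside, with no floor or roof. The front and back walls (the −y and +y sides) span the full width; the two side walls fit between them.


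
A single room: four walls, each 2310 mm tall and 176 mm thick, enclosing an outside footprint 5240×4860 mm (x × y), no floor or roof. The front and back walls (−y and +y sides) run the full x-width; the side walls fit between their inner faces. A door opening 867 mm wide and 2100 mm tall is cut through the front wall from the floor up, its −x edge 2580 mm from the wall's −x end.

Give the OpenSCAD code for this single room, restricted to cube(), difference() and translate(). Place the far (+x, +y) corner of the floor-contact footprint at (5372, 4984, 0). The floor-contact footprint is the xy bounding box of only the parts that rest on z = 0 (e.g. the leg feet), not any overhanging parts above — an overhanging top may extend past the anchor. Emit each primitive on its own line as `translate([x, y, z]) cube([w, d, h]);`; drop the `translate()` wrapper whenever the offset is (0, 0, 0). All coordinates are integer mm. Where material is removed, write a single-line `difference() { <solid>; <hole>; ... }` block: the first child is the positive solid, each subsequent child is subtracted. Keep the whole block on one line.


difference() { translate([132, 124, 0]) cube([5240, 176, 2310]); translate([2712, 124, 0]) cube([867, 176, 2100]); }
translate([132, 4808, 0]) cube([5240, 176, 2310]);
translate([132, 300, 0]) cube([176, 4508, 2310]);
translate([5196, 300, 0]) cube([176, 4508, 2310]);


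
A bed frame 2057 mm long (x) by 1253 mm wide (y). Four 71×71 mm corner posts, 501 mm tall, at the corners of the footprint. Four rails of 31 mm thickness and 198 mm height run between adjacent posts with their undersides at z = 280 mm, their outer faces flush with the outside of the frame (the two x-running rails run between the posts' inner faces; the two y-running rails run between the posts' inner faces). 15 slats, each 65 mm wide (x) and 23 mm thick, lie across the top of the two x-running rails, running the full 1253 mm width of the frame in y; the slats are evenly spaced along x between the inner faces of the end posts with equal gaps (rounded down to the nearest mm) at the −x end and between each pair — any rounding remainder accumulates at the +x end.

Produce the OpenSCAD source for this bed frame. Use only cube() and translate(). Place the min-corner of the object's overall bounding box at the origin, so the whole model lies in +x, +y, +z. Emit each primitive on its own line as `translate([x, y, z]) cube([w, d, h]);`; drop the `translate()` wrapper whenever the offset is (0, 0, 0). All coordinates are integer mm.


// slat z = rail_z + rail_h = 280 + 198 = 478
// slat gap = ⌊(1915 − 15·65) / 16⌋ = 58
cube([71, 71, 501]);
translate([0, 1182, 0]) cube([71, 71, 501]);
translate([1986, 0, 0]) cube([71, 71, 501]);
translate([1986, 1182, 0]) cube([71, 71, 501]);
translate([71, 0, 280]) cube([1915, 31, 198]);
translate([71, 1222, 280]) cube([1915, 31, 198]);
translate([0, 71, 280]) cube([31, 1111, 198]);
translate([2026, 71, 280]) cube([31, 1111, 198]);
translate([129, 0, 478]) cube([65, 1253, 23]);
translate([252, 0, 478]) cube([65, 1253, 23]);
translate([375, 0, 478]) cube([65, 1253, 23]);
translate([498, 0, 478]) cube([65, 1253, 23]);
translate([621, 0, 478]) cube([65, 1253, 23]);
translate([744, 0, 478]) cube([65, 1253, 23]);
translate([867, 0, 478]) cube([65, 1253, 23]);
translate([990, 0, 478]) cube([65, 1253, 23]);
translate([1113, 0, 478]) cube([65, 1253, 23]);
translate([1236, 0, 478]) cube([65, 1253, 23]);
translate([1359, 0, 478]) cube([65, 1253, 23]);
translate([1482, 0, 478]) cube([65, 1253, 23]);
translate([1605, 0, 478]) cube([65, 1253, 23]);
translate([1728, 0, 478]) cube([65, 1253, 23]);
translate([1851, 0, 478]) cube([65, 1253, 23]);


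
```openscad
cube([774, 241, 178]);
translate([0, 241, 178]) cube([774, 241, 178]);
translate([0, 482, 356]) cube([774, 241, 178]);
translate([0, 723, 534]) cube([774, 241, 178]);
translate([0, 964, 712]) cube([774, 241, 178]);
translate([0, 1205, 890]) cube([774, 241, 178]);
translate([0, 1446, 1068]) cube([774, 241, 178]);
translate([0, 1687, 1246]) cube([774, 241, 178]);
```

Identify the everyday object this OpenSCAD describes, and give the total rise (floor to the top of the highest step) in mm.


A staircase. The total rise is 1424 mm.

8 identical blocks, each offset up and back from the previous — a staircase. Each step is 178 mm tall and there are 8 of them, so the total rise is 8 × 178 = 1424 mm.


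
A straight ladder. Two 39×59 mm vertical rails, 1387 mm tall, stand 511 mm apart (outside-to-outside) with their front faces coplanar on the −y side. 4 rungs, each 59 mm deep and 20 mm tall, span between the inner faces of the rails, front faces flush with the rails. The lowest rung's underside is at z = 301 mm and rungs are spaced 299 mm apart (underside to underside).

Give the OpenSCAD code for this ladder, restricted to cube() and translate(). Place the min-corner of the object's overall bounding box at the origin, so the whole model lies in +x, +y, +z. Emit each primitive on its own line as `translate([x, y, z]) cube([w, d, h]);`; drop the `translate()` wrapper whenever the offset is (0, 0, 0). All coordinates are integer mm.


cube([39, 59, 1387]);
translate([472, 0, 0]) cube([39, 59, 1387]);
translate([39, 0, 301]) cube([433, 59, 20]);
translate([39, 0, 600]) cube([433, 59, 20]);
translate([39, 0, 899]) cube([433, 59, 20]);
translate([39, 0, 1198]) cube([433, 59, 20]);


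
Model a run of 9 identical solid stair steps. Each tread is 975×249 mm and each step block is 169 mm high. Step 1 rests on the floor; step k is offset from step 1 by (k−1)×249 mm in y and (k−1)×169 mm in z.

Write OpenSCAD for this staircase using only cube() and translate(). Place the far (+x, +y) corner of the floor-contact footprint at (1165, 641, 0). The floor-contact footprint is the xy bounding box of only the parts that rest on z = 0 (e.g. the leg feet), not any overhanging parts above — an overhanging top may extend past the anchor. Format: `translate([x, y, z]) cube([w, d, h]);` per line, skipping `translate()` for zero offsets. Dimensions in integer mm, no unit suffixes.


translate([190, 392, 0]) cube([975, 249, 169]);
translate([190, 641, 169]) cube([975, 249, 169]);
translate([190, 890, 338]) cube([975, 249, 169]);
translate([190, 1139, 507]) cube([975, 249, 169]);
translate([190, 1388, 676]) cube([975, 249, 169]);
translate([190, 1637, 845]) cube([975, 249, 169]);
translate([190, 1886, 1014]) cube([975, 249, 169]);
translate([190, 2135, 1183]) cube([975, 249, 169]);
translate([190, 2384, 1352]) cube([975, 249, 169]);


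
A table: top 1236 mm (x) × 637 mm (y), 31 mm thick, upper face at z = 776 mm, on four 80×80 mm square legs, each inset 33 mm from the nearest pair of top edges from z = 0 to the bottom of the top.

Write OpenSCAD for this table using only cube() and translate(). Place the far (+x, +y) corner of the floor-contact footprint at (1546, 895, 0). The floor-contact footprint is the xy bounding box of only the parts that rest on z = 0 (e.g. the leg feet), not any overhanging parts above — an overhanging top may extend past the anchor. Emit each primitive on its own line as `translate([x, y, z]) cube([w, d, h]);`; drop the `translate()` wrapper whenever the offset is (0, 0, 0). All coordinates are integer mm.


translate([343, 291, 745]) cube([1236, 637, 31]);
translate([376, 324, 0]) cube([80, 80, 745]);
translate([1466, 324, 0]) cube([80, 80, 745]);
translate([376, 815, 0]) cube([80, 80, 745]);
translate([1466, 815, 0]) cube([80, 80, 745]);


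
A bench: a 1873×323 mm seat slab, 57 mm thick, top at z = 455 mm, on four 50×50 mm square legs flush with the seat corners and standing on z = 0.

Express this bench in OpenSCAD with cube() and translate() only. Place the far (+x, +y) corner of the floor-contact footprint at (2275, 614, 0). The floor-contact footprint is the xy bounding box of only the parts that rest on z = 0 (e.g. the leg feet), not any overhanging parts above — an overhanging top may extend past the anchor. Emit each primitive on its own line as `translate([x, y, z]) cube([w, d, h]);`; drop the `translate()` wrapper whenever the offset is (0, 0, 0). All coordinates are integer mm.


// leg_h = 455 − 57 = 398
translate([402, 291, 398]) cube([1873, 323, 57]);
translate([402, 291, 0]) cube([50, 50, 398]);
translate([402, 564, 0]) cube([50, 50, 398]);
translate([2225, 291, 0]) cube([50, 50, 398]);
translate([2225, 564, 0]) cube([50, 50, 398]);


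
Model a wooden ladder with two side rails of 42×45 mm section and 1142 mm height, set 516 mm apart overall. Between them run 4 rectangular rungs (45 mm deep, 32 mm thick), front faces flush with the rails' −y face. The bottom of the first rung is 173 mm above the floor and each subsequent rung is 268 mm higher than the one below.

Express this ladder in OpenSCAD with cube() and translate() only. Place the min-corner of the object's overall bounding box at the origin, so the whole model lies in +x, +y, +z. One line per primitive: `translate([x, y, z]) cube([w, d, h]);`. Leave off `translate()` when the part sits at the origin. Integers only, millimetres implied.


cube([42, 45, 1142]);
translate([474, 0, 0]) cube([42, 45, 1142]);
translate([42, 0, 173]) cube([432, 45, 32]);
translate([42, 0, 441]) cube([432, 45, 32]);
translate([42, 0, 709]) cube([432, 45, 32]);
translate([42, 0, 977]) cube([432, 45, 32]);


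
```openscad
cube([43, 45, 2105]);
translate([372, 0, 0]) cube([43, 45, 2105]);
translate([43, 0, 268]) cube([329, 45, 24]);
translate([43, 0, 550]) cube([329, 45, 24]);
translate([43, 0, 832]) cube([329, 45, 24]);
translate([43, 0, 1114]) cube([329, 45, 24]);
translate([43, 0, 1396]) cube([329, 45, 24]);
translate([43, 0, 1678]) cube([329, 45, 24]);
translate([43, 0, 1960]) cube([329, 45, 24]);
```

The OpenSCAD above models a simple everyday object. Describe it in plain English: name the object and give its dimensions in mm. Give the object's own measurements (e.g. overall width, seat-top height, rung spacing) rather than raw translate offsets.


A straight ladder. Two 43×45 mm vertical rails, 2105 mm tall, stand 415 mm apart (outside-to-outside) with their front faces coplanar on the −y side. 7 rungs, each 45 mm deep and 24 mm tall, span between the inner faces of the rails, front faces flush with the rails. The lowest rung's underside is at z = 268 mm and rungs are spaced 282 mm apart (underside to underside).


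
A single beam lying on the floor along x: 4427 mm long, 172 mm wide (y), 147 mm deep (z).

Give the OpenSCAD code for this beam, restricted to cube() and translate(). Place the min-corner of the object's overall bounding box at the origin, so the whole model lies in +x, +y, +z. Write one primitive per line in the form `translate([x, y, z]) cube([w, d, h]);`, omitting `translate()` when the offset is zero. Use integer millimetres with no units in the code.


cube([4427, 172, 147]);


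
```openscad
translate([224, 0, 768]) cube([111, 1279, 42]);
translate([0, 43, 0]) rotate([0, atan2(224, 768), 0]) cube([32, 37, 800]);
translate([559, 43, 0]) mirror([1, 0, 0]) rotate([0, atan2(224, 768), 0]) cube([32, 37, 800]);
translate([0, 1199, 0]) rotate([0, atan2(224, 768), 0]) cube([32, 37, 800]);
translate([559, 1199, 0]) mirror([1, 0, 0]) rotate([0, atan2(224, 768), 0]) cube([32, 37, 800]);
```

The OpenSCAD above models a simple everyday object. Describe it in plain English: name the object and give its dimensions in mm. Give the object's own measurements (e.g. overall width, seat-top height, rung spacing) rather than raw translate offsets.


A sawhorse. A 111×1279×42 mm beam (x, y, z) sits on two A-frame leg pairs. Each pair is two raked legs of 32×37 mm section (37 mm along y) splaying symmetrically in x. Each leg rises 768 mm vertically over 224 mm of horizontal reach and is 800 mm long along its own axis. Every leg's outer bottom edge rests on the floor and its outer top edge meets a bottom edge of the beam — the left legs (tilting toward +x) meet the beam's −x bottom edge, the right legs (their mirror images, tilting toward −x) meet its +x bottom edge — so the leg tops tuck under the beam, the beam's underside is 768 mm above the floor, and the feet are 559 mm apart outside-to-outside with the beam centred between them. The two leg pairs are set in 43 mm from either end of the beam.


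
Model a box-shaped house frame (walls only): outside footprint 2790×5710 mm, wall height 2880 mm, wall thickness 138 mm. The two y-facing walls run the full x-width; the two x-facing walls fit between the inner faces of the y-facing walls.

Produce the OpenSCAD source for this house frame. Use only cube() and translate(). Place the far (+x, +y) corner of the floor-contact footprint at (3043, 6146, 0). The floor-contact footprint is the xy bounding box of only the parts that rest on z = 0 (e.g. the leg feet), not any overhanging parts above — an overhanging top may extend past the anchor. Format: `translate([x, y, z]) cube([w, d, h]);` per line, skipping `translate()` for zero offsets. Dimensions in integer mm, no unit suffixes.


translate([253, 436, 0]) cube([2790, 138, 2880]);
translate([253, 6008, 0]) cube([2790, 138, 2880]);
translate([253, 574, 0]) cube([138, 5434, 2880]);
translate([2905, 574, 0]) cube([138, 5434, 2880]);


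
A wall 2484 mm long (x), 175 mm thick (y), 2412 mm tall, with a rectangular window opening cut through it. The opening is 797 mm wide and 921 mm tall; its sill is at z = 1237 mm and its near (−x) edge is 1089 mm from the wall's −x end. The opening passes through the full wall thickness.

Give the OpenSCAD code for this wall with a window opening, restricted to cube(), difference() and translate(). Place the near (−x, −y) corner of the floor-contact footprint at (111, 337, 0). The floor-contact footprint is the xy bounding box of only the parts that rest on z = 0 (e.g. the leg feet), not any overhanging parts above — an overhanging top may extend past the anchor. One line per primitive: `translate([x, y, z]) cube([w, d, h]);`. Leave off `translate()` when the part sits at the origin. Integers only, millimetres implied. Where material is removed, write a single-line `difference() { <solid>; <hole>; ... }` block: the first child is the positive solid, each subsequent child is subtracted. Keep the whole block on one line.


difference() { translate([111, 337, 0]) cube([2484, 175, 2412]); translate([1200, 337, 1237]) cube([797, 175, 921]); }


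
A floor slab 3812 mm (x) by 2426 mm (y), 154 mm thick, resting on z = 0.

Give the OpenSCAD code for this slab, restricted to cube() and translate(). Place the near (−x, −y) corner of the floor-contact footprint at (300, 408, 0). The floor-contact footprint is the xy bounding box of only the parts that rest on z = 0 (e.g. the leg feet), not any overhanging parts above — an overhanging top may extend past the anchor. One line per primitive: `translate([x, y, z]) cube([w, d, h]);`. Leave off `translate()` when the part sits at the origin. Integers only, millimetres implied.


translate([300, 408, 0]) cube([3812, 2426, 154]);


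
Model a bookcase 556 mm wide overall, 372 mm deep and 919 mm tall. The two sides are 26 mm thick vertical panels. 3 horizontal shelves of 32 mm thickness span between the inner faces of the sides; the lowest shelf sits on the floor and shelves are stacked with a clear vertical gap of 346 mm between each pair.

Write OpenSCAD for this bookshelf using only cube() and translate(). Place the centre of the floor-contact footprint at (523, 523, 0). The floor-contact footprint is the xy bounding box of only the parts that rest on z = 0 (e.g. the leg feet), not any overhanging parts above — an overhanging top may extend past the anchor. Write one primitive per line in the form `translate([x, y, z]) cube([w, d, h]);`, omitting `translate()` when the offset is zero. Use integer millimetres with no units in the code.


translate([245, 337, 0]) cube([26, 372, 919]);
translate([775, 337, 0]) cube([26, 372, 919]);
translate([271, 337, 0]) cube([504, 372, 32]);
translate([271, 337, 378]) cube([504, 372, 32]);
translate([271, 337, 756]) cube([504, 372, 32]);


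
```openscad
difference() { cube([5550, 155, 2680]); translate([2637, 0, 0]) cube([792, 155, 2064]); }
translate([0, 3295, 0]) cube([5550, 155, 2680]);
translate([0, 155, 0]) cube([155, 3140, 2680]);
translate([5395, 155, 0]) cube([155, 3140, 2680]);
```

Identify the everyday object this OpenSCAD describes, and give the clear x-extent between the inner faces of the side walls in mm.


A single room. The interior width is 5240 mm.

Four walls enclosing a rectangle with a door in the front wall — a room. Outside width 5550 minus two 155 mm walls gives 5240 mm.


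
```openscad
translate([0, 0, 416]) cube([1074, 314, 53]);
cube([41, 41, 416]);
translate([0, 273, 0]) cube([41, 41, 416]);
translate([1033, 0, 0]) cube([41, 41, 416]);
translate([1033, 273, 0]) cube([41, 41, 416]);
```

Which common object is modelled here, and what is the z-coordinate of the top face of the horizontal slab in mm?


A bench. The seat-top height is 469 mm.

A long slab on four corner posts — a bench. The slab sits at z = 416 with thickness 53, so the top is 416 + 53 = 469 mm.


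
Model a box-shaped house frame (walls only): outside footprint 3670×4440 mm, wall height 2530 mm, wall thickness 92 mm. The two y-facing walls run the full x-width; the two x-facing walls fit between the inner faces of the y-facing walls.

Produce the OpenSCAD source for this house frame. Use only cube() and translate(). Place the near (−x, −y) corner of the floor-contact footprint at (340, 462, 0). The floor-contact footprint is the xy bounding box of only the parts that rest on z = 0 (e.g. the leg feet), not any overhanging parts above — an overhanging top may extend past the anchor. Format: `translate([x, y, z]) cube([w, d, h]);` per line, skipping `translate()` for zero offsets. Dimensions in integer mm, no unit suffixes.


translate([340, 462, 0]) cube([3670, 92, 2530]);
translate([340, 4810, 0]) cube([3670, 92, 2530]);
translate([340, 554, 0]) cube([92, 4256, 2530]);
translate([3918, 554, 0]) cube([92, 4256, 2530]);


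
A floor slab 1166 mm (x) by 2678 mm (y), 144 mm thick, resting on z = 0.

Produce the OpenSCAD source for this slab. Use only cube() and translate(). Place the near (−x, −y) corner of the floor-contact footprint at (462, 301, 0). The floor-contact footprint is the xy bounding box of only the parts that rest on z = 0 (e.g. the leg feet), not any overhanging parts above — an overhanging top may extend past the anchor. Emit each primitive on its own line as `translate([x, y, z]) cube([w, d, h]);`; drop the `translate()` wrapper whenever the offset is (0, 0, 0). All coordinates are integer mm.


translate([462, 301, 0]) cube([1166, 2678, 144]);


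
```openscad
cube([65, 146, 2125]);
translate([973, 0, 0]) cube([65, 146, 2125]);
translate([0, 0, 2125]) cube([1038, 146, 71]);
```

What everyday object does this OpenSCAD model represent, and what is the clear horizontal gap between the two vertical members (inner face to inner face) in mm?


A door frame. The clear opening width is 908 mm.

Two 2125 mm tall posts with a header on top — a door frame. The left jamb is 65 mm wide at x = 0; the right jamb starts at x = 973. The clear opening is 973 − 65 = 908 mm.


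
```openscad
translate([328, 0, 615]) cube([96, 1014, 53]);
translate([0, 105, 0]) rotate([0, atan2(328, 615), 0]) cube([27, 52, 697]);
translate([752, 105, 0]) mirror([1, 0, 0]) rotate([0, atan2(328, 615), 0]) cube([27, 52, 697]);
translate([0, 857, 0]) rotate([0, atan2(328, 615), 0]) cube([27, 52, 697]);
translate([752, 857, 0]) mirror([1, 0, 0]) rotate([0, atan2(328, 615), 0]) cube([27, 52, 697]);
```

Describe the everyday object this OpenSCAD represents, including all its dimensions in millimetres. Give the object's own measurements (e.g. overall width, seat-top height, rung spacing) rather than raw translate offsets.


A sawhorse. A 96×1014×53 mm beam (x, y, z) sits on two A-frame leg pairs. Each pair is two raked legs of 27×52 mm section (52 mm along y) splaying symmetrically in x. Each leg rises 615 mm vertically over 328 mm of horizontal reach and is 697 mm long along its own axis. Every leg's outer bottom edge rests on the floor and its outer top edge meets a bottom edge of the beam — the left legs (tilting toward +x) meet the beam's −x bottom edge, the right legs (their mirror images, tilting toward −x) meet its +x bottom edge — so the leg tops tuck under the beam, the beam's underside is 615 mm above the floor, and the feet are 752 mm apart outside-to-outside with the beam centred between them. The two leg pairs are set in 105 mm from either end of the beam.
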